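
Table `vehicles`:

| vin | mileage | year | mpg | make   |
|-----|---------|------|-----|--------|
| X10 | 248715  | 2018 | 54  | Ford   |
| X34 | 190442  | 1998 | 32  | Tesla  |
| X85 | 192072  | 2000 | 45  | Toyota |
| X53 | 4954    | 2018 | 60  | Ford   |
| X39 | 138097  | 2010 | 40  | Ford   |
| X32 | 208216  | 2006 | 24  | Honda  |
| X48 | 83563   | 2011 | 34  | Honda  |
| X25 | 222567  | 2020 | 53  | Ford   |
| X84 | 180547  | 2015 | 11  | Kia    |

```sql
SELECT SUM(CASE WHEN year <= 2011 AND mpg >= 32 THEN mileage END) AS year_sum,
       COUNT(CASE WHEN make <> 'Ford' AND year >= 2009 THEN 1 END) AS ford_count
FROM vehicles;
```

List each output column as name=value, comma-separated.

[year_sum: year <= 2011 AND mpg >= 32]
vin=X10: ✗
vin=X34: ✓ → 190442
vin=X85: ✓ → 192072
vin=X53: ✗
vin=X39: ✓ → 138097
vin=X32: ✗
vin=X48: ✓ → 83563
vin=X25: ✗
vin=X84: ✗
year_sum = 190442 + 192072 + 138097 + 83563 = 604174
—
[ford_count: make <> 'Ford' AND year >= 2009]
vin=X10: ✗
vin=X34: ✗
vin=X85: ✗
vin=X53: ✗
vin=X39: ✗
vin=X32: ✗
vin=X48: ✓ → 1
vin=X25: ✗
vin=X84: ✓ → 1
ford_count = COUNT(1, 1) = 2

year_sum=604174, ford_count=2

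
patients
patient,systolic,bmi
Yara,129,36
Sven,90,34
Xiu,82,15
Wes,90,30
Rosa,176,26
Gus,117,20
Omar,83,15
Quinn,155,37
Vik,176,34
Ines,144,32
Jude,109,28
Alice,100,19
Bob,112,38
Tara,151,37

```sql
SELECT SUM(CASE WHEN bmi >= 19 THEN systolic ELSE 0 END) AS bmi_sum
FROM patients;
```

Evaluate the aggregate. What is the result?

1549

patient=Yara: ✓ → 129
patient=Sven: ✓ → 90
patient=Xiu: ✗
patient=Wes: ✓ → 90
patient=Rosa: ✓ → 176
patient=Gus: ✓ → 117
patient=Omar: ✗
patient=Quinn: ✓ → 155
patient=Vik: ✓ → 176
patient=Ines: ✓ → 144
patient=Jude: ✓ → 109
patient=Alice: ✓ → 100
patient=Bob: ✓ → 112
patient=Tara: ✓ → 151
bmi_sum = 129 + 90 + 90 + 176 + 117 + 155 + 176 + 144 + 109 + 100 + 112 + 151 = 1549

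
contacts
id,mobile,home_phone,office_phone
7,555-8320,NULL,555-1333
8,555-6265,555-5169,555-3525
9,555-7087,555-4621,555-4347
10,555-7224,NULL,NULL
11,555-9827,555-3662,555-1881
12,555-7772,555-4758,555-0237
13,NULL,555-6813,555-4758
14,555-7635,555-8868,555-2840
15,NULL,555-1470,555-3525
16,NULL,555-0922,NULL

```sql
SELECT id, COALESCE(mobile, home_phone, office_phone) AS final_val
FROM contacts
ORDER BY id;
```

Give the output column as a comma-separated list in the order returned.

id=7: mobile=555-8320 → 555-8320
id=8: mobile=555-6265 → 555-6265
id=9: mobile=555-7087 → 555-7087
id=10: mobile=555-7224 → 555-7224
id=11: mobile=555-9827 → 555-9827
id=12: mobile=555-7772 → 555-7772
id=13: mobile=NULL, home_phone=555-6813 → 555-6813
id=14: mobile=555-7635 → 555-7635
id=15: mobile=NULL, home_phone=555-1470 → 555-1470
id=16: mobile=NULL, home_phone=555-0922 → 555-0922

555-8320, 555-6265, 555-7087, 555-7224, 555-9827, 555-7772, 555-6813, 555-7635, 555-1470, 555-0922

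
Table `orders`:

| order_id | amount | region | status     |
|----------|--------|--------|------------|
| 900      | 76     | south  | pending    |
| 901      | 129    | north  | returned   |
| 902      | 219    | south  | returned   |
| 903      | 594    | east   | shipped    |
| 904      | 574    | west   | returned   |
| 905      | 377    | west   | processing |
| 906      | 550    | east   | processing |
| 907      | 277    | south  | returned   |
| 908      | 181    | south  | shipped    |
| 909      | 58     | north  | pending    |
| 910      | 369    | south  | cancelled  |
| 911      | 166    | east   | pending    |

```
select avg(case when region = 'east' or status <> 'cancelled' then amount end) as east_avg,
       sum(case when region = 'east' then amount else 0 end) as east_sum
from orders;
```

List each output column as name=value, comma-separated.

east_avg=291, east_sum=1310

[east_avg: region = 'east' or status <> 'cancelled']
order_id=900: ✓ → 76
order_id=901: ✓ → 129
order_id=902: ✓ → 219
order_id=903: ✓ → 594
order_id=904: ✓ → 574
order_id=905: ✓ → 377
order_id=906: ✓ → 550
order_id=907: ✓ → 277
order_id=908: ✓ → 181
order_id=909: ✓ → 58
order_id=910: ✗
order_id=911: ✓ → 166
east_avg = (76 + 129 + 219 + 594 + 574 + 377 + 550 + 277 + 181 + 58 + 166) / 11 = 291
—
[east_sum: region = 'east']
order_id=900: ✗
order_id=901: ✗
order_id=902: ✗
order_id=903: ✓ → 594
order_id=904: ✗
order_id=905: ✗
order_id=906: ✓ → 550
order_id=907: ✗
order_id=908: ✗
order_id=909: ✗
order_id=910: ✗
order_id=911: ✓ → 166
east_sum = 594 + 550 + 166 = 1310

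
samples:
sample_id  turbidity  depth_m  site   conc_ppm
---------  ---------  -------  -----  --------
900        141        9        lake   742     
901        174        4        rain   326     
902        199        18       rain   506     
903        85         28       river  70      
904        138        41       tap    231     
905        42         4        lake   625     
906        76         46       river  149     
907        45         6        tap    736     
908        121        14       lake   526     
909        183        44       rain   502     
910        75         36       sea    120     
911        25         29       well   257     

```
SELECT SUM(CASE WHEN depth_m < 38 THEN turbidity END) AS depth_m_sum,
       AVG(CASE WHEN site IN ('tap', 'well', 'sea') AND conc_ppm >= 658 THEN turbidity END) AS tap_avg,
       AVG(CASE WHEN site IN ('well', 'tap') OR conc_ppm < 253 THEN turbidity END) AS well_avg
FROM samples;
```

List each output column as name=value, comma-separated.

depth_m_sum=907, tap_avg=45, well_avg=74

[depth_m_sum: depth_m < 38]
sample_id=900: ✓ → 141
sample_id=901: ✓ → 174
sample_id=902: ✓ → 199
sample_id=903: ✓ → 85
sample_id=904: ✗
sample_id=905: ✓ → 42
sample_id=906: ✗
sample_id=907: ✓ → 45
sample_id=908: ✓ → 121
sample_id=909: ✗
sample_id=910: ✓ → 75
sample_id=911: ✓ → 25
depth_m_sum = 141 + 174 + 199 + 85 + 42 + 45 + 121 + 75 + 25 = 907
—
[tap_avg: site IN ('tap', 'well', 'sea') AND conc_ppm >= 658]
sample_id=900: ✗
sample_id=901: ✗
sample_id=902: ✗
sample_id=903: ✗
sample_id=904: ✗
sample_id=905: ✗
sample_id=906: ✗
sample_id=907: ✓ → 45
sample_id=908: ✗
sample_id=909: ✗
sample_id=910: ✗
sample_id=911: ✗
tap_avg = 45
—
[well_avg: site IN ('well', 'tap') OR conc_ppm < 253]
sample_id=900: ✗
sample_id=901: ✗
sample_id=902: ✗
sample_id=903: ✓ → 85
sample_id=904: ✓ → 138
sample_id=905: ✗
sample_id=906: ✓ → 76
sample_id=907: ✓ → 45
sample_id=908: ✗
sample_id=909: ✗
sample_id=910: ✓ → 75
sample_id=911: ✓ → 25
well_avg = (85 + 138 + 76 + 45 + 75 + 25) / 6 = 74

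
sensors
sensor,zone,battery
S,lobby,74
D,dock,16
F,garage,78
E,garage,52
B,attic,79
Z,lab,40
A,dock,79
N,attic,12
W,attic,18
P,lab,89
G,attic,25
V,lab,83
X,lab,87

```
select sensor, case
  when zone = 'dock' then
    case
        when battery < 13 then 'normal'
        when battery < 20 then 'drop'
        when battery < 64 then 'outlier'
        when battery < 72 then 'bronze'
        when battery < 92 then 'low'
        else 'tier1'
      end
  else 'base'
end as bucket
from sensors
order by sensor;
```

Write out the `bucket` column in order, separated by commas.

sensor=A: zone='dock' → inner[battery < 92] → low
sensor=B: zone='attic' → outer ELSE → base
sensor=D: zone='dock' → inner[battery < 20] → drop
sensor=E: zone='garage' → outer ELSE → base
sensor=F: zone='garage' → outer ELSE → base
sensor=G: zone='attic' → outer ELSE → base
sensor=N: zone='attic' → outer ELSE → base
sensor=P: zone='lab' → outer ELSE → base
sensor=S: zone='lobby' → outer ELSE → base
sensor=V: zone='lab' → outer ELSE → base
sensor=W: zone='attic' → outer ELSE → base
sensor=X: zone='lab' → outer ELSE → base
sensor=Z: zone='lab' → outer ELSE → base

low, base, drop, base, base, base, base, base, base, base, base, base, base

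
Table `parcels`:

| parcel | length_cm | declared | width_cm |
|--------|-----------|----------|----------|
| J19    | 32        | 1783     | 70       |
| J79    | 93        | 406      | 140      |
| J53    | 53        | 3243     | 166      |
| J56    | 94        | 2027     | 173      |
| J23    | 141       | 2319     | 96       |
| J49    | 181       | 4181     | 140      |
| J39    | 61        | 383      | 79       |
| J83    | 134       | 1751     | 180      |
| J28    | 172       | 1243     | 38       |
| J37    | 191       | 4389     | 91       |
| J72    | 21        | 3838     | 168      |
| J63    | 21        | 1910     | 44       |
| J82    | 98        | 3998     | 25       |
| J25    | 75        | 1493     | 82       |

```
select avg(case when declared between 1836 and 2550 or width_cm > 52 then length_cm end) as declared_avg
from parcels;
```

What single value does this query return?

91.4166666667

parcel=J19: ✓ → 32
parcel=J79: ✓ → 93
parcel=J53: ✓ → 53
parcel=J56: ✓ → 94
parcel=J23: ✓ → 141
parcel=J49: ✓ → 181
parcel=J39: ✓ → 61
parcel=J83: ✓ → 134
parcel=J28: ✗
parcel=J37: ✓ → 191
parcel=J72: ✓ → 21
parcel=J63: ✓ → 21
parcel=J82: ✗
parcel=J25: ✓ → 75
declared_avg = (32 + 93 + 53 + 94 + 141 + 181 + 61 + 134 + 191 + 21 + 21 + 75) / 12 = 91.4166666667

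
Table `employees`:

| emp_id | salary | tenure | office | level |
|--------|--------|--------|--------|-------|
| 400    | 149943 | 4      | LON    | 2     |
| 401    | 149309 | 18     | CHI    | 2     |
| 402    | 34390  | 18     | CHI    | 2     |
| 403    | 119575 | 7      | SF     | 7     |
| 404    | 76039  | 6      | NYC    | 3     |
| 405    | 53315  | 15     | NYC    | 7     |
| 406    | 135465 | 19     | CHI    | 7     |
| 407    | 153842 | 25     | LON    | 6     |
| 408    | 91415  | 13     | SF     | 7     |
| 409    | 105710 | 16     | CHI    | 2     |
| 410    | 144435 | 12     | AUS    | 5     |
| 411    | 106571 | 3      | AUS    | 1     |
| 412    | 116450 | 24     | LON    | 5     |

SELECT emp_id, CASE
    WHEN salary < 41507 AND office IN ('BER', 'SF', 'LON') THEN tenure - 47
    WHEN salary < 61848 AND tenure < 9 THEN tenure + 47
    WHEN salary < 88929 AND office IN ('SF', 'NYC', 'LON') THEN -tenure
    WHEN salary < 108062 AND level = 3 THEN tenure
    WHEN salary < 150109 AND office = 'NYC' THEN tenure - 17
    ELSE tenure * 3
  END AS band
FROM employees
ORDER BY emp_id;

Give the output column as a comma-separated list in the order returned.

12, 54, 54, 21, -6, -15, 57, 75, 39, 48, 36, 9, 72

emp_id=400: ELSE → 12
emp_id=401: ELSE → 54
emp_id=402: ELSE → 54
emp_id=403: ELSE → 21
emp_id=404: salary < 88929 AND office IN ('SF', 'NYC', 'LON') → -6
emp_id=405: salary < 88929 AND office IN ('SF', 'NYC', 'LON') → -15
emp_id=406: ELSE → 57
emp_id=407: ELSE → 75
emp_id=408: ELSE → 39
emp_id=409: ELSE → 48
emp_id=410: ELSE → 36
emp_id=411: ELSE → 9
emp_id=412: ELSE → 72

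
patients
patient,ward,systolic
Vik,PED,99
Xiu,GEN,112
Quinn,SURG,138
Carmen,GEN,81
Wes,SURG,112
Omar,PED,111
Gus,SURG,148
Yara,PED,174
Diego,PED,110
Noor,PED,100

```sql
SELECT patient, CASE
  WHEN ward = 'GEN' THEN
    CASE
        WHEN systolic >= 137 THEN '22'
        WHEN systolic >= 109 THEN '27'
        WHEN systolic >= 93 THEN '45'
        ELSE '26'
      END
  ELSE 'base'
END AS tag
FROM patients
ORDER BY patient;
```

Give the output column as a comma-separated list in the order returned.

patient=Carmen: ward='GEN' → inner[ELSE] → 26
patient=Diego: ward='PED' → outer ELSE → base
patient=Gus: ward='SURG' → outer ELSE → base
patient=Noor: ward='PED' → outer ELSE → base
patient=Omar: ward='PED' → outer ELSE → base
patient=Quinn: ward='SURG' → outer ELSE → base
patient=Vik: ward='PED' → outer ELSE → base
patient=Wes: ward='SURG' → outer ELSE → base
patient=Xiu: ward='GEN' → inner[systolic >= 109] → 27
patient=Yara: ward='PED' → outer ELSE → base

26, base, base, base, base, base, base, base, 27, base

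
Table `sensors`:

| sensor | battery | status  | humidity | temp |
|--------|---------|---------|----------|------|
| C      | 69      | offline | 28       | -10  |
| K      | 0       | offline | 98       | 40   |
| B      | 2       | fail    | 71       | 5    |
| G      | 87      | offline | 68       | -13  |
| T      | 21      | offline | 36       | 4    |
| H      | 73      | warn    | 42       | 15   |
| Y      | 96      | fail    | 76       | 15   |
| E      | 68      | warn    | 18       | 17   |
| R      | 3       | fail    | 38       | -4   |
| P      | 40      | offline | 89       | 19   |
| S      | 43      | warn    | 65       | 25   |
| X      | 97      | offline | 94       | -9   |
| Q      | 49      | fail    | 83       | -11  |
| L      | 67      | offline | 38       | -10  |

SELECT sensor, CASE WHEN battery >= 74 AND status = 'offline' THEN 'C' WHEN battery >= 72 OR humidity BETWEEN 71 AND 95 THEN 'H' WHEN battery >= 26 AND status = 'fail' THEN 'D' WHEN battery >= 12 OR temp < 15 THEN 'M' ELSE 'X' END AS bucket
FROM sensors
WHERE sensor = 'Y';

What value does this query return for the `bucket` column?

sensor = Y: battery=96, status=fail, humidity=76, temp=15.
battery >= 74 AND status = 'offline' → false
battery >= 72 OR humidity BETWEEN 71 AND 95 → true → H

H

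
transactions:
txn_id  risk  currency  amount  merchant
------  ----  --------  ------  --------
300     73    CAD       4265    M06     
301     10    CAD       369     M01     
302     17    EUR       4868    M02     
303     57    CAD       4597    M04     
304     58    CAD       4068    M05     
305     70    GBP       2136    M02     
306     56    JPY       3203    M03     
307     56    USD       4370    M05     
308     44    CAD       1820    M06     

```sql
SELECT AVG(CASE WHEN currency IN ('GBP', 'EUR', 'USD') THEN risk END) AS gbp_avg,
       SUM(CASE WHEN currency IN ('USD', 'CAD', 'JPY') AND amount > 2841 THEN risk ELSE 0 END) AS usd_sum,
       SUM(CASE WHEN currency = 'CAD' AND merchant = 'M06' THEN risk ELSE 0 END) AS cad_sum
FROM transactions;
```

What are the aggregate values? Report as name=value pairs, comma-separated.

[gbp_avg: currency IN ('GBP', 'EUR', 'USD')]
txn_id=300: ✗
txn_id=301: ✗
txn_id=302: ✓ → 17
txn_id=303: ✗
txn_id=304: ✗
txn_id=305: ✓ → 70
txn_id=306: ✗
txn_id=307: ✓ → 56
txn_id=308: ✗
gbp_avg = (17 + 70 + 56) / 3 = 47.6666666667
—
[usd_sum: currency IN ('USD', 'CAD', 'JPY') AND amount > 2841]
txn_id=300: ✓ → 73
txn_id=301: ✗
txn_id=302: ✗
txn_id=303: ✓ → 57
txn_id=304: ✓ → 58
txn_id=305: ✗
txn_id=306: ✓ → 56
txn_id=307: ✓ → 56
txn_id=308: ✗
usd_sum = 73 + 57 + 58 + 56 + 56 = 300
—
[cad_sum: currency = 'CAD' AND merchant = 'M06']
txn_id=300: ✓ → 73
txn_id=301: ✗
txn_id=302: ✗
txn_id=303: ✗
txn_id=304: ✗
txn_id=305: ✗
txn_id=306: ✗
txn_id=307: ✗
txn_id=308: ✓ → 44
cad_sum = 73 + 44 = 117

gbp_avg=47.6666666667, usd_sum=300, cad_sum=117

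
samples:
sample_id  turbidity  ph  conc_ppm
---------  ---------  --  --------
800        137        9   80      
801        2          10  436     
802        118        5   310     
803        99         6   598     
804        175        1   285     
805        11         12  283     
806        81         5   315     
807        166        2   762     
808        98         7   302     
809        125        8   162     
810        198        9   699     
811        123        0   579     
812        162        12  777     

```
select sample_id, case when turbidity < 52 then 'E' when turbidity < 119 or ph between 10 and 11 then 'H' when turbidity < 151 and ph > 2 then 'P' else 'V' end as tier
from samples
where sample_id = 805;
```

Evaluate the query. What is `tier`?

sample_id = 805: turbidity=11, ph=12, conc_ppm=283.
turbidity < 52 → true → E

E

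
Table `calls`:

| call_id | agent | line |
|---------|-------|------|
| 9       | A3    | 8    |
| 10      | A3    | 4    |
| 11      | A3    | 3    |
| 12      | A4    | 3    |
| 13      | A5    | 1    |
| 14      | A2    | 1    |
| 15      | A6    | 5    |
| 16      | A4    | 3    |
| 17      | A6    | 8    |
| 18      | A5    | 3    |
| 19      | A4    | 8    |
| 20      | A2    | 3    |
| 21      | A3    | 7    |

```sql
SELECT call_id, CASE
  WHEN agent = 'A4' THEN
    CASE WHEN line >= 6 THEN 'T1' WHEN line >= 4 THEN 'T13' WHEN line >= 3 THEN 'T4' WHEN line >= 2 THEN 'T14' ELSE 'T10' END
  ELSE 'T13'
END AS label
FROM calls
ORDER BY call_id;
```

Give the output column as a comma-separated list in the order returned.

T13, T13, T13, T4, T13, T13, T13, T4, T13, T13, T1, T13, T13

call_id=9: agent='A3' → outer ELSE → T13
call_id=10: agent='A3' → outer ELSE → T13
call_id=11: agent='A3' → outer ELSE → T13
call_id=12: agent='A4' → inner[line >= 3] → T4
call_id=13: agent='A5' → outer ELSE → T13
call_id=14: agent='A2' → outer ELSE → T13
call_id=15: agent='A6' → outer ELSE → T13
call_id=16: agent='A4' → inner[line >= 3] → T4
call_id=17: agent='A6' → outer ELSE → T13
call_id=18: agent='A5' → outer ELSE → T13
call_id=19: agent='A4' → inner[line >= 6] → T1
call_id=20: agent='A2' → outer ELSE → T13
call_id=21: agent='A3' → outer ELSE → T13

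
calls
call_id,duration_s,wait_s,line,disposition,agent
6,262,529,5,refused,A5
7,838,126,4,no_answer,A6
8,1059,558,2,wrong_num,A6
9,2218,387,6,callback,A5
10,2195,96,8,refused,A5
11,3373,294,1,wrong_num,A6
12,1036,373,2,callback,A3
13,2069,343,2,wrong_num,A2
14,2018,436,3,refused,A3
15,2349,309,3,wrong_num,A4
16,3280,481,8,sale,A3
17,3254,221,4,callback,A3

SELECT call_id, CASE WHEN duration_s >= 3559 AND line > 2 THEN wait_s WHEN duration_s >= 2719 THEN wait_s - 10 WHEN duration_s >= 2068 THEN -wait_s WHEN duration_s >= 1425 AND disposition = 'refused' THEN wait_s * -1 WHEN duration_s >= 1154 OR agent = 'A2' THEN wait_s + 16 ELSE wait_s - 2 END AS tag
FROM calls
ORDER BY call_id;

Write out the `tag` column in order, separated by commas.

call_id=6: ELSE → 527
call_id=7: ELSE → 124
call_id=8: ELSE → 556
call_id=9: duration_s >= 2068 → -387
call_id=10: duration_s >= 2068 → -96
call_id=11: duration_s >= 2719 → 284
call_id=12: ELSE → 371
call_id=13: duration_s >= 2068 → -343
call_id=14: duration_s >= 1425 AND disposition = 'refused' → -436
call_id=15: duration_s >= 2068 → -309
call_id=16: duration_s >= 2719 → 471
call_id=17: duration_s >= 2719 → 211

527, 124, 556, -387, -96, 284, 371, -343, -436, -309, 471, 211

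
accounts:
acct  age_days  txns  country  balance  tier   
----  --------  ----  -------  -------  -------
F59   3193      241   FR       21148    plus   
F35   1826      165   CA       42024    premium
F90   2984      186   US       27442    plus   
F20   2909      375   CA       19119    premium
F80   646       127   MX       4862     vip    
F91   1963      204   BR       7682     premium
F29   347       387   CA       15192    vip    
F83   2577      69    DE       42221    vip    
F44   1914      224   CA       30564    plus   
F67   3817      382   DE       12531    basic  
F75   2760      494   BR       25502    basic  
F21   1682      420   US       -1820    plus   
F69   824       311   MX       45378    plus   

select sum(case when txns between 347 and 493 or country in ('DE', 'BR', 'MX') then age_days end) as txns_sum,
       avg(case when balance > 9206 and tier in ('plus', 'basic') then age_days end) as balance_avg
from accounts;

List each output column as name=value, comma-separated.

[txns_sum: txns between 347 and 493 or country in ('DE', 'BR', 'MX')]
acct=F59: ✗
acct=F35: ✗
acct=F90: ✗
acct=F20: ✓ → 2909
acct=F80: ✓ → 646
acct=F91: ✓ → 1963
acct=F29: ✓ → 347
acct=F83: ✓ → 2577
acct=F44: ✗
acct=F67: ✓ → 3817
acct=F75: ✓ → 2760
acct=F21: ✓ → 1682
acct=F69: ✓ → 824
txns_sum = 2909 + 646 + 1963 + 347 + 2577 + 3817 + 2760 + 1682 + 824 = 17525
—
[balance_avg: balance > 9206 and tier in ('plus', 'basic')]
acct=F59: ✓ → 3193
acct=F35: ✗
acct=F90: ✓ → 2984
acct=F20: ✗
acct=F80: ✗
acct=F91: ✗
acct=F29: ✗
acct=F83: ✗
acct=F44: ✓ → 1914
acct=F67: ✓ → 3817
acct=F75: ✓ → 2760
acct=F21: ✗
acct=F69: ✓ → 824
balance_avg = (3193 + 2984 + 1914 + 3817 + 2760 + 824) / 6 = 2582

txns_sum=17525, balance_avg=2582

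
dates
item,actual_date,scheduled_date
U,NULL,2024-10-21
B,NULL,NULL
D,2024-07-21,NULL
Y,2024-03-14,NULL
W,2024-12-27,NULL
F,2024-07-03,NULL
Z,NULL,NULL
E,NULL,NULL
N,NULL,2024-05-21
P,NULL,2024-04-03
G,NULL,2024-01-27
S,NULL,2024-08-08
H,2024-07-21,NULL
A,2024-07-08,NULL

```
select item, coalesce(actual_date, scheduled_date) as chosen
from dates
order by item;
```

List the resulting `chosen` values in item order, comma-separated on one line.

item=A: actual_date=2024-07-08 → 2024-07-08
item=B: actual_date=NULL, scheduled_date=NULL (all NULL) → NULL
item=D: actual_date=2024-07-21 → 2024-07-21
item=E: actual_date=NULL, scheduled_date=NULL (all NULL) → NULL
item=F: actual_date=2024-07-03 → 2024-07-03
item=G: actual_date=NULL, scheduled_date=2024-01-27 → 2024-01-27
item=H: actual_date=2024-07-21 → 2024-07-21
item=N: actual_date=NULL, scheduled_date=2024-05-21 → 2024-05-21
item=P: actual_date=NULL, scheduled_date=2024-04-03 → 2024-04-03
item=S: actual_date=NULL, scheduled_date=2024-08-08 → 2024-08-08
item=U: actual_date=NULL, scheduled_date=2024-10-21 → 2024-10-21
item=W: actual_date=2024-12-27 → 2024-12-27
item=Y: actual_date=2024-03-14 → 2024-03-14
item=Z: actual_date=NULL, scheduled_date=NULL (all NULL) → NULL

2024-07-08, NULL, 2024-07-21, NULL, 2024-07-03, 2024-01-27, 2024-07-21, 2024-05-21, 2024-04-03, 2024-08-08, 2024-10-21, 2024-12-27, 2024-03-14, NULL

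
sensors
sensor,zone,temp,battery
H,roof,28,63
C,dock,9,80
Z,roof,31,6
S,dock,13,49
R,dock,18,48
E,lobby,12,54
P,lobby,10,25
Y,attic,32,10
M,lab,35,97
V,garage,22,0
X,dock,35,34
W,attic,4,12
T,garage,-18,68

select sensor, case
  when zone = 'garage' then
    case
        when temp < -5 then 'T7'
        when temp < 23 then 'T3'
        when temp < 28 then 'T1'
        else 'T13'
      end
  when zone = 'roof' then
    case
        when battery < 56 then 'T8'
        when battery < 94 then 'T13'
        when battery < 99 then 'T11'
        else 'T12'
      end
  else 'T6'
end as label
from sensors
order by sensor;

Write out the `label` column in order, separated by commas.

sensor=C: zone='dock' → outer ELSE → T6
sensor=E: zone='lobby' → outer ELSE → T6
sensor=H: zone='roof' → inner[battery < 94] → T13
sensor=M: zone='lab' → outer ELSE → T6
sensor=P: zone='lobby' → outer ELSE → T6
sensor=R: zone='dock' → outer ELSE → T6
sensor=S: zone='dock' → outer ELSE → T6
sensor=T: zone='garage' → inner[temp < -5] → T7
sensor=V: zone='garage' → inner[temp < 23] → T3
sensor=W: zone='attic' → outer ELSE → T6
sensor=X: zone='dock' → outer ELSE → T6
sensor=Y: zone='attic' → outer ELSE → T6
sensor=Z: zone='roof' → inner[battery < 56] → T8

T6, T6, T13, T6, T6, T6, T6, T7, T3, T6, T6, T6, T8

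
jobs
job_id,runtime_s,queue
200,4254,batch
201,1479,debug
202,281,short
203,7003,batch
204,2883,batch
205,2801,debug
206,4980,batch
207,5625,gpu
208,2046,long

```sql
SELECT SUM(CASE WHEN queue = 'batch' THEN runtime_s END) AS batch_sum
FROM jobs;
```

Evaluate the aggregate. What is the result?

19120

job_id=200: ✓ → 4254
job_id=201: ✗
job_id=202: ✗
job_id=203: ✓ → 7003
job_id=204: ✓ → 2883
job_id=205: ✗
job_id=206: ✓ → 4980
job_id=207: ✗
job_id=208: ✗
batch_sum = 4254 + 7003 + 2883 + 4980 = 19120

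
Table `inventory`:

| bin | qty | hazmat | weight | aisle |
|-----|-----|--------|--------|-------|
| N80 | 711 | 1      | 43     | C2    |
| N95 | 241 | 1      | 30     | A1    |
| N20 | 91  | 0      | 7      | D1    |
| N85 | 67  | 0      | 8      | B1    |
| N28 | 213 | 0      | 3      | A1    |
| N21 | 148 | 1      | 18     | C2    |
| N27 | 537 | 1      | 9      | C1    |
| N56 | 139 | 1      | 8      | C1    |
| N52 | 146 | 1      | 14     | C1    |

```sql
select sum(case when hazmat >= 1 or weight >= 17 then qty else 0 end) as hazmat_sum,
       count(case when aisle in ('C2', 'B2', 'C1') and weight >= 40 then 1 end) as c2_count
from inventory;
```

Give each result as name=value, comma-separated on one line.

hazmat_sum=1922, c2_count=1

[hazmat_sum: hazmat >= 1 or weight >= 17]
bin=N80: ✓ → 711
bin=N95: ✓ → 241
bin=N20: ✗
bin=N85: ✗
bin=N28: ✗
bin=N21: ✓ → 148
bin=N27: ✓ → 537
bin=N56: ✓ → 139
bin=N52: ✓ → 146
hazmat_sum = 711 + 241 + 148 + 537 + 139 + 146 = 1922
—
[c2_count: aisle in ('C2', 'B2', 'C1') and weight >= 40]
bin=N80: ✓ → 1
bin=N95: ✗
bin=N20: ✗
bin=N85: ✗
bin=N28: ✗
bin=N21: ✗
bin=N27: ✗
bin=N56: ✗
bin=N52: ✗
c2_count = COUNT(1) = 1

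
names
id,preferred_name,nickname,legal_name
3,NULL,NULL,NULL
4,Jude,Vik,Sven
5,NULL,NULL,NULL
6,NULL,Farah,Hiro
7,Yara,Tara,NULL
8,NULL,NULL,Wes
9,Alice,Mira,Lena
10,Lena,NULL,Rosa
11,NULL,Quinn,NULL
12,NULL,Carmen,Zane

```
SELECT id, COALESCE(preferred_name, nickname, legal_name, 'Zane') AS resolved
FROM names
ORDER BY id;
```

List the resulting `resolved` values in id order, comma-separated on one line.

Zane, Jude, Zane, Farah, Yara, Wes, Alice, Lena, Quinn, Carmen

id=3: preferred_name=NULL, nickname=NULL, legal_name=NULL, → literal Zane → Zane
id=4: preferred_name=Jude → Jude
id=5: preferred_name=NULL, nickname=NULL, legal_name=NULL, → literal Zane → Zane
id=6: preferred_name=NULL, nickname=Farah → Farah
id=7: preferred_name=Yara → Yara
id=8: preferred_name=NULL, nickname=NULL, legal_name=Wes → Wes
id=9: preferred_name=Alice → Alice
id=10: preferred_name=Lena → Lena
id=11: preferred_name=NULL, nickname=Quinn → Quinn
id=12: preferred_name=NULL, nickname=Carmen → Carmen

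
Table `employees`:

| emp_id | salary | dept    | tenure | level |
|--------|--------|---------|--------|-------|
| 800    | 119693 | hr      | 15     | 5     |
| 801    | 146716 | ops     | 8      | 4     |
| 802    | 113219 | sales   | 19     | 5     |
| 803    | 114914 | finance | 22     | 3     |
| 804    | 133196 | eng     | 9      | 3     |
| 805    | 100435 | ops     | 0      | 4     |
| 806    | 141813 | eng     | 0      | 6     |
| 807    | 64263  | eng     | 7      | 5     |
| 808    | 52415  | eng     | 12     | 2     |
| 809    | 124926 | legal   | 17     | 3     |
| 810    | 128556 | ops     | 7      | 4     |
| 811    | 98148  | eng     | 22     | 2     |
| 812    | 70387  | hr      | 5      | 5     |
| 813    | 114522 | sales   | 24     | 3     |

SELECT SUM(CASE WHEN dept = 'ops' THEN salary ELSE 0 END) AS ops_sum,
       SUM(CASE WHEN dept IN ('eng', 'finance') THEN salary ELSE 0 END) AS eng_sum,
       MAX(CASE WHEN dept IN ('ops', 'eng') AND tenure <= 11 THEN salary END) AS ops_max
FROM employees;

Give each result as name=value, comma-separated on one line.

ops_sum=375707, eng_sum=604749, ops_max=146716

[ops_sum: dept = 'ops']
emp_id=800: ✗
emp_id=801: ✓ → 146716
emp_id=802: ✗
emp_id=803: ✗
emp_id=804: ✗
emp_id=805: ✓ → 100435
emp_id=806: ✗
emp_id=807: ✗
emp_id=808: ✗
emp_id=809: ✗
emp_id=810: ✓ → 128556
emp_id=811: ✗
emp_id=812: ✗
emp_id=813: ✗
ops_sum = 146716 + 100435 + 128556 = 375707
—
[eng_sum: dept IN ('eng', 'finance')]
emp_id=800: ✗
emp_id=801: ✗
emp_id=802: ✗
emp_id=803: ✓ → 114914
emp_id=804: ✓ → 133196
emp_id=805: ✗
emp_id=806: ✓ → 141813
emp_id=807: ✓ → 64263
emp_id=808: ✓ → 52415
emp_id=809: ✗
emp_id=810: ✗
emp_id=811: ✓ → 98148
emp_id=812: ✗
emp_id=813: ✗
eng_sum = 114914 + 133196 + 141813 + 64263 + 52415 + 98148 = 604749
—
[ops_max: dept IN ('ops', 'eng') AND tenure <= 11]
emp_id=800: ✗
emp_id=801: ✓ → 146716
emp_id=802: ✗
emp_id=803: ✗
emp_id=804: ✓ → 133196
emp_id=805: ✓ → 100435
emp_id=806: ✓ → 141813
emp_id=807: ✓ → 64263
emp_id=808: ✗
emp_id=809: ✗
emp_id=810: ✓ → 128556
emp_id=811: ✗
emp_id=812: ✗
emp_id=813: ✗
ops_max = MAX(146716, 133196, 100435, 141813, 64263, 128556) = 146716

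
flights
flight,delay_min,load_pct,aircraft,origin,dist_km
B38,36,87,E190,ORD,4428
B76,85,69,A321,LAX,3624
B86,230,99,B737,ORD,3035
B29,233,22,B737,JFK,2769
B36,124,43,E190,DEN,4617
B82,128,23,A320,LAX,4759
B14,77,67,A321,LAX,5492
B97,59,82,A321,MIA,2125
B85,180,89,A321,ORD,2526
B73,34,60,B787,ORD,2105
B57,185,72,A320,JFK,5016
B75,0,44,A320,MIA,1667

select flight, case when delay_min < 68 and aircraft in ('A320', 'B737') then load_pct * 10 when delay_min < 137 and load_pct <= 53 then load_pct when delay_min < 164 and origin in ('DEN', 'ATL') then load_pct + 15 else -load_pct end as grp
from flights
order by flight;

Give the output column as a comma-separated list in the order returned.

-67, -22, 43, -87, -72, -60, 440, -69, 23, -89, -99, -82

flight=B14: ELSE → -67
flight=B29: ELSE → -22
flight=B36: delay_min < 137 and load_pct <= 53 → 43
flight=B38: ELSE → -87
flight=B57: ELSE → -72
flight=B73: ELSE → -60
flight=B75: delay_min < 68 and aircraft in ('A320', 'B737') → 440
flight=B76: ELSE → -69
flight=B82: delay_min < 137 and load_pct <= 53 → 23
flight=B85: ELSE → -89
flight=B86: ELSE → -99
flight=B97: ELSE → -82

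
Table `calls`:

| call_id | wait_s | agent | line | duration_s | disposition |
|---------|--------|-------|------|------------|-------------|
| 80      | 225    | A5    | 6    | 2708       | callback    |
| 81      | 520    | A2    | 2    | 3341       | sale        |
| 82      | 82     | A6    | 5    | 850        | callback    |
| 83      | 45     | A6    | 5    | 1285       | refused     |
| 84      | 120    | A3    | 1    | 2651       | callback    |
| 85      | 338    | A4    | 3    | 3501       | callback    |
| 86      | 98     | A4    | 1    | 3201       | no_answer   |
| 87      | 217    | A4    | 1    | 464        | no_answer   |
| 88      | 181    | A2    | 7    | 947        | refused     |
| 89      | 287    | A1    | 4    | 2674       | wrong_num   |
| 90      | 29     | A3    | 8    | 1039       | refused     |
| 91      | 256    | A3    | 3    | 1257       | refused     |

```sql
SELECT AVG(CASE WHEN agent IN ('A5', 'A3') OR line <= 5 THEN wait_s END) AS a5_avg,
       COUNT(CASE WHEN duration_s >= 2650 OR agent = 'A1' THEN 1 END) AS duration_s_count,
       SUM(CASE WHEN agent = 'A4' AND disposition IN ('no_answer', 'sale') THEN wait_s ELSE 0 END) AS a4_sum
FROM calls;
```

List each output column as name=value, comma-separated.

a5_avg=201.5454545455, duration_s_count=6, a4_sum=315

[a5_avg: agent IN ('A5', 'A3') OR line <= 5]
call_id=80: ✓ → 225
call_id=81: ✓ → 520
call_id=82: ✓ → 82
call_id=83: ✓ → 45
call_id=84: ✓ → 120
call_id=85: ✓ → 338
call_id=86: ✓ → 98
call_id=87: ✓ → 217
call_id=88: ✗
call_id=89: ✓ → 287
call_id=90: ✓ → 29
call_id=91: ✓ → 256
a5_avg = (225 + 520 + 82 + 45 + 120 + 338 + 98 + 217 + 287 + 29 + 256) / 11 = 201.5454545455
—
[duration_s_count: duration_s >= 2650 OR agent = 'A1']
call_id=80: ✓ → 1
call_id=81: ✓ → 1
call_id=82: ✗
call_id=83: ✗
call_id=84: ✓ → 1
call_id=85: ✓ → 1
call_id=86: ✓ → 1
call_id=87: ✗
call_id=88: ✗
call_id=89: ✓ → 1
call_id=90: ✗
call_id=91: ✗
duration_s_count = COUNT(1, 1, 1, 1, 1, 1) = 6
—
[a4_sum: agent = 'A4' AND disposition IN ('no_answer', 'sale')]
call_id=80: ✗
call_id=81: ✗
call_id=82: ✗
call_id=83: ✗
call_id=84: ✗
call_id=85: ✗
call_id=86: ✓ → 98
call_id=87: ✓ → 217
call_id=88: ✗
call_id=89: ✗
call_id=90: ✗
call_id=91: ✗
a4_sum = 98 + 217 = 315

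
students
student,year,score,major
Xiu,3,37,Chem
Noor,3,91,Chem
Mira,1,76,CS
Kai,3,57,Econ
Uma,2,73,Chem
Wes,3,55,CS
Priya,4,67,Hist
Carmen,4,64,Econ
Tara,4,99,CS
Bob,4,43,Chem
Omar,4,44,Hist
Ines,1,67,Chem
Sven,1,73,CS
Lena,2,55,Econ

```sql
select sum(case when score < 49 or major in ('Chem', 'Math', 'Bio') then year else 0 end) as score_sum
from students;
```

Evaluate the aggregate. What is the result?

student=Xiu: ✓ → 3
student=Noor: ✓ → 3
student=Mira: ✗
student=Kai: ✗
student=Uma: ✓ → 2
student=Wes: ✗
student=Priya: ✗
student=Carmen: ✗
student=Tara: ✗
student=Bob: ✓ → 4
student=Omar: ✓ → 4
student=Ines: ✓ → 1
student=Sven: ✗
student=Lena: ✗
score_sum = 3 + 3 + 2 + 4 + 4 + 1 = 17

17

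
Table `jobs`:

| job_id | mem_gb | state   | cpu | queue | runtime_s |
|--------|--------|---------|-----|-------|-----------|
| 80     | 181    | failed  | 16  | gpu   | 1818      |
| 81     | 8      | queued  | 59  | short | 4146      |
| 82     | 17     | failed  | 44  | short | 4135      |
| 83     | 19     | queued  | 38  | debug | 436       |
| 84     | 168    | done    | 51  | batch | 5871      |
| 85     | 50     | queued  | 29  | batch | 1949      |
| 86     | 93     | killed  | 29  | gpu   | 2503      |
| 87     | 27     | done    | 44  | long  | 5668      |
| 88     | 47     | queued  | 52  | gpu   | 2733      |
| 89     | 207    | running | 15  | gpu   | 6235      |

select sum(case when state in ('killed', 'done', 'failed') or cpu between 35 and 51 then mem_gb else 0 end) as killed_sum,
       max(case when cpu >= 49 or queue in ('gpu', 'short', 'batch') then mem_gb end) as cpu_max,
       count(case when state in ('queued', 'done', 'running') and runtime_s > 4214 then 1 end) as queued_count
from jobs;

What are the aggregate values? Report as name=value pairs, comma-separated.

[killed_sum: state in ('killed', 'done', 'failed') or cpu between 35 and 51]
job_id=80: ✓ → 181
job_id=81: ✗
job_id=82: ✓ → 17
job_id=83: ✓ → 19
job_id=84: ✓ → 168
job_id=85: ✗
job_id=86: ✓ → 93
job_id=87: ✓ → 27
job_id=88: ✗
job_id=89: ✗
killed_sum = 181 + 17 + 19 + 168 + 93 + 27 = 505
—
[cpu_max: cpu >= 49 or queue in ('gpu', 'short', 'batch')]
job_id=80: ✓ → 181
job_id=81: ✓ → 8
job_id=82: ✓ → 17
job_id=83: ✗
job_id=84: ✓ → 168
job_id=85: ✓ → 50
job_id=86: ✓ → 93
job_id=87: ✗
job_id=88: ✓ → 47
job_id=89: ✓ → 207
cpu_max = MAX(181, 8, 17, 168, 50, 93, 47, 207) = 207
—
[queued_count: state in ('queued', 'done', 'running') and runtime_s > 4214]
job_id=80: ✗
job_id=81: ✗
job_id=82: ✗
job_id=83: ✗
job_id=84: ✓ → 1
job_id=85: ✗
job_id=86: ✗
job_id=87: ✓ → 1
job_id=88: ✗
job_id=89: ✓ → 1
queued_count = COUNT(1, 1, 1) = 3

killed_sum=505, cpu_max=207, queued_count=3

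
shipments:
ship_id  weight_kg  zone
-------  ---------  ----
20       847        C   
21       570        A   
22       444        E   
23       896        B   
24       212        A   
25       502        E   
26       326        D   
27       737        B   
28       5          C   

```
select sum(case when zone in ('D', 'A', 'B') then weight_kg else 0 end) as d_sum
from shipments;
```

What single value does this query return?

2741

ship_id=20: ✗
ship_id=21: ✓ → 570
ship_id=22: ✗
ship_id=23: ✓ → 896
ship_id=24: ✓ → 212
ship_id=25: ✗
ship_id=26: ✓ → 326
ship_id=27: ✓ → 737
ship_id=28: ✗
d_sum = 570 + 896 + 212 + 326 + 737 = 2741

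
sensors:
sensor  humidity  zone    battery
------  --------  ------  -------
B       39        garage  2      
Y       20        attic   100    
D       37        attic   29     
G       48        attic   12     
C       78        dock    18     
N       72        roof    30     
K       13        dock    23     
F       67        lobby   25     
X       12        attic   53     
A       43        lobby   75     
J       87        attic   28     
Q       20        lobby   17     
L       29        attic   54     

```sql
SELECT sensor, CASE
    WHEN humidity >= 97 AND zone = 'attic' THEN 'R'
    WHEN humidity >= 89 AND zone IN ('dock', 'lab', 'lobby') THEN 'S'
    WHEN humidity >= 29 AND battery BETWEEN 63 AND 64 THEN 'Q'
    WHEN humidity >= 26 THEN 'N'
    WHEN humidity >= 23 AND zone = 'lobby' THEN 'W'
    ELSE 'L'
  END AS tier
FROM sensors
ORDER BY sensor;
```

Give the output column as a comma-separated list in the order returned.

sensor=A: humidity >= 26 → N
sensor=B: humidity >= 26 → N
sensor=C: humidity >= 26 → N
sensor=D: humidity >= 26 → N
sensor=F: humidity >= 26 → N
sensor=G: humidity >= 26 → N
sensor=J: humidity >= 26 → N
sensor=K: ELSE → L
sensor=L: humidity >= 26 → N
sensor=N: humidity >= 26 → N
sensor=Q: ELSE → L
sensor=X: ELSE → L
sensor=Y: ELSE → L

N, N, N, N, N, N, N, L, N, N, L, L, L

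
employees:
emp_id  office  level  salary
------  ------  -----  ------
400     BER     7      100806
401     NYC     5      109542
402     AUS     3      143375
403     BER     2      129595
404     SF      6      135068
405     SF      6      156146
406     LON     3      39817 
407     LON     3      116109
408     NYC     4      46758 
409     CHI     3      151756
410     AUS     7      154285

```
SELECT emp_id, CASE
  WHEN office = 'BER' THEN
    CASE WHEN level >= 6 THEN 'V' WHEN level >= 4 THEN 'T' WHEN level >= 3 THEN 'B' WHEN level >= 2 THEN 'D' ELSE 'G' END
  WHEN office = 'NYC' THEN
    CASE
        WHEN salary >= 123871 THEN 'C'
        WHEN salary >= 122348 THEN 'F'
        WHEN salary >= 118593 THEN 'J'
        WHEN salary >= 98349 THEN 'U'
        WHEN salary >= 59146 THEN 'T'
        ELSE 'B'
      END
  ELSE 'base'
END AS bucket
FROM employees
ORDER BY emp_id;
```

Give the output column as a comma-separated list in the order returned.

V, U, base, D, base, base, base, base, B, base, base

emp_id=400: office='BER' → inner[level >= 6] → V
emp_id=401: office='NYC' → inner[salary >= 98349] → U
emp_id=402: office='AUS' → outer ELSE → base
emp_id=403: office='BER' → inner[level >= 2] → D
emp_id=404: office='SF' → outer ELSE → base
emp_id=405: office='SF' → outer ELSE → base
emp_id=406: office='LON' → outer ELSE → base
emp_id=407: office='LON' → outer ELSE → base
emp_id=408: office='NYC' → inner[ELSE] → B
emp_id=409: office='CHI' → outer ELSE → base
emp_id=410: office='AUS' → outer ELSE → base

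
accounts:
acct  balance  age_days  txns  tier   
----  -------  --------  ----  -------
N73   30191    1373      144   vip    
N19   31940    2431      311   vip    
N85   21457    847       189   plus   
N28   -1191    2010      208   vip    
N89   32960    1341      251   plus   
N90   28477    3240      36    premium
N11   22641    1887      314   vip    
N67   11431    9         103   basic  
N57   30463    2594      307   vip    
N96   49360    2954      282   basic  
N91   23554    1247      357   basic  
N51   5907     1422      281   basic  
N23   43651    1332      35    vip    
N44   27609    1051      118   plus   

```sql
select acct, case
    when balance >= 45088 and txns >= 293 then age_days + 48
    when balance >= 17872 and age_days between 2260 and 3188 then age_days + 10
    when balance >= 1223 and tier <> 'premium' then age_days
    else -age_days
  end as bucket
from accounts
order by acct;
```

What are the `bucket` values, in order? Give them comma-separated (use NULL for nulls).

1887, 2441, 1332, -2010, 1051, 1422, 2604, 9, 1373, 847, 1341, -3240, 1247, 2964

acct=N11: balance >= 1223 and tier <> 'premium' → 1887
acct=N19: balance >= 17872 and age_days between 2260 and 3188 → 2441
acct=N23: balance >= 1223 and tier <> 'premium' → 1332
acct=N28: ELSE → -2010
acct=N44: balance >= 1223 and tier <> 'premium' → 1051
acct=N51: balance >= 1223 and tier <> 'premium' → 1422
acct=N57: balance >= 17872 and age_days between 2260 and 3188 → 2604
acct=N67: balance >= 1223 and tier <> 'premium' → 9
acct=N73: balance >= 1223 and tier <> 'premium' → 1373
acct=N85: balance >= 1223 and tier <> 'premium' → 847
acct=N89: balance >= 1223 and tier <> 'premium' → 1341
acct=N90: ELSE → -3240
acct=N91: balance >= 1223 and tier <> 'premium' → 1247
acct=N96: balance >= 17872 and age_days between 2260 and 3188 → 2964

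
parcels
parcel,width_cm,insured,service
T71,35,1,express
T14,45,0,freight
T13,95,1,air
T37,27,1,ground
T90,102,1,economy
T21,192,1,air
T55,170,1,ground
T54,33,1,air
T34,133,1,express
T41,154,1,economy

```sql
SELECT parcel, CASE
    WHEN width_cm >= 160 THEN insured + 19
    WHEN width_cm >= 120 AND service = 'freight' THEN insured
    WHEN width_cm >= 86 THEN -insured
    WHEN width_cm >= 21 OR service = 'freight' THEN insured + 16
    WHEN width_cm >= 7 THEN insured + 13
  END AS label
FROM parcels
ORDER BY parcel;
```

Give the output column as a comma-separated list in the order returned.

parcel=T13: width_cm >= 86 → -1
parcel=T14: width_cm >= 21 OR service = 'freight' → 16
parcel=T21: width_cm >= 160 → 20
parcel=T34: width_cm >= 86 → -1
parcel=T37: width_cm >= 21 OR service = 'freight' → 17
parcel=T41: width_cm >= 86 → -1
parcel=T54: width_cm >= 21 OR service = 'freight' → 17
parcel=T55: width_cm >= 160 → 20
parcel=T71: width_cm >= 21 OR service = 'freight' → 17
parcel=T90: width_cm >= 86 → -1

-1, 16, 20, -1, 17, -1, 17, 20, 17, -1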